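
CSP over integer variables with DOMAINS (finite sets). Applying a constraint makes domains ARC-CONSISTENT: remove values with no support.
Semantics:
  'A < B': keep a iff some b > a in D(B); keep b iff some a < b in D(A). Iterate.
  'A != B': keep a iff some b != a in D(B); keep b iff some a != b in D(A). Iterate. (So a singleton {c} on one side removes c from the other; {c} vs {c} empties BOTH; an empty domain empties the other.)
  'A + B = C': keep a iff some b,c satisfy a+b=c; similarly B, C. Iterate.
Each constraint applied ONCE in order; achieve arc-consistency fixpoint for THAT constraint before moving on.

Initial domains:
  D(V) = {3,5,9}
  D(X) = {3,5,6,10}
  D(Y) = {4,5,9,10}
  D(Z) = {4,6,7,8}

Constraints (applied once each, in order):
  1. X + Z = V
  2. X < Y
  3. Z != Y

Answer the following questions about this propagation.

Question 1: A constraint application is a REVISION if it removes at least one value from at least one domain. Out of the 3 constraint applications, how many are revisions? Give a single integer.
Answer: 1

Derivation:
Constraint 1 (X + Z = V) on D(X)={3,5,6,10} D(Z)={4,6,7,8} D(V)={3,5,9}: X {3,5,6,10}->{3,5}; Z {4,6,7,8}->{4,6}; V {3,5,9}->{9} => REVISION
Constraint 2 (X < Y) on D(X)={3,5} D(Y)={4,5,9,10}: no change => not a revision
Constraint 3 (Z != Y) on D(Z)={4,6} D(Y)={4,5,9,10}: no change => not a revision
Total revisions = 1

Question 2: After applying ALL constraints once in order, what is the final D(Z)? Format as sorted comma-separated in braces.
Constraint 1 (X + Z = V) on D(X)={3,5,6,10} D(Z)={4,6,7,8} D(V)={3,5,9}: X {3,5,6,10}->{3,5}; Z {4,6,7,8}->{4,6}; V {3,5,9}->{9}
Constraint 2 (X < Y) on D(X)={3,5} D(Y)={4,5,9,10}: no change
Constraint 3 (Z != Y) on D(Z)={4,6} D(Y)={4,5,9,10}: no change
So after all 3 constraints: D(Z) = {4,6}

Answer: {4,6}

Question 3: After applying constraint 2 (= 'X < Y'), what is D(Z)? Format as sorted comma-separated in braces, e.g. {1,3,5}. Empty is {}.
Answer: {4,6}

Derivation:
Constraint 1 (X + Z = V) on D(X)={3,5,6,10} D(Z)={4,6,7,8} D(V)={3,5,9}: X {3,5,6,10}->{3,5}; Z {4,6,7,8}->{4,6}; V {3,5,9}->{9}
Constraint 2 (X < Y) on D(X)={3,5} D(Y)={4,5,9,10}: no change
So after constraint 2: D(Z) = {4,6}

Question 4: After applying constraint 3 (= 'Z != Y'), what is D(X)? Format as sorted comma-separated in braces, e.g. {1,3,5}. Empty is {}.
Constraint 1 (X + Z = V) on D(X)={3,5,6,10} D(Z)={4,6,7,8} D(V)={3,5,9}: X {3,5,6,10}->{3,5}; Z {4,6,7,8}->{4,6}; V {3,5,9}->{9}
Constraint 2 (X < Y) on D(X)={3,5} D(Y)={4,5,9,10}: no change
Constraint 3 (Z != Y) on D(Z)={4,6} D(Y)={4,5,9,10}: no change
So after constraint 3: D(X) = {3,5}

Answer: {3,5}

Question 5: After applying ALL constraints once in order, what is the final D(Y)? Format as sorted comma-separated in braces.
Answer: {4,5,9,10}

Derivation:
Constraint 1 (X + Z = V) on D(X)={3,5,6,10} D(Z)={4,6,7,8} D(V)={3,5,9}: X {3,5,6,10}->{3,5}; Z {4,6,7,8}->{4,6}; V {3,5,9}->{9}
Constraint 2 (X < Y) on D(X)={3,5} D(Y)={4,5,9,10}: no change
Constraint 3 (Z != Y) on D(Z)={4,6} D(Y)={4,5,9,10}: no change
So after all 3 constraints: D(Y) = {4,5,9,10}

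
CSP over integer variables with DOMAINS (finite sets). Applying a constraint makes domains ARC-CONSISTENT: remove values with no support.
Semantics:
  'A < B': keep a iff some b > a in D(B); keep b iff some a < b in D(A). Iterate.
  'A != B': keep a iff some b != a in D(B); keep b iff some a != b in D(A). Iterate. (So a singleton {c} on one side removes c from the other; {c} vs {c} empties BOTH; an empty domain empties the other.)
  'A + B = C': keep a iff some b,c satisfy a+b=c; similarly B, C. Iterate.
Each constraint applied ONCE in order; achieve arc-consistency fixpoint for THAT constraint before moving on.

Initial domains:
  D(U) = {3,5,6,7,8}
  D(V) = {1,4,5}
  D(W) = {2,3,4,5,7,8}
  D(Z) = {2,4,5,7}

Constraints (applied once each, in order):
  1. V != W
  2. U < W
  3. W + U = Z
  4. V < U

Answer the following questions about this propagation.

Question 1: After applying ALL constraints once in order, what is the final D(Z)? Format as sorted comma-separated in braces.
Constraint 1 (V != W) on D(V)={1,4,5} D(W)={2,3,4,5,7,8}: no change
Constraint 2 (U < W) on D(U)={3,5,6,7,8} D(W)={2,3,4,5,7,8}: U {3,5,6,7,8}->{3,5,6,7}; W {2,3,4,5,7,8}->{4,5,7,8}
Constraint 3 (W + U = Z) on D(W)={4,5,7,8} D(U)={3,5,6,7} D(Z)={2,4,5,7}: W {4,5,7,8}->{4}; U {3,5,6,7}->{3}; Z {2,4,5,7}->{7}
Constraint 4 (V < U) on D(V)={1,4,5} D(U)={3}: V {1,4,5}->{1}
So after all 4 constraints: D(Z) = {7}

Answer: {7}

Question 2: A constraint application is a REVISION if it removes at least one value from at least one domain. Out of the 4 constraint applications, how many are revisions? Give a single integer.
Constraint 1 (V != W) on D(V)={1,4,5} D(W)={2,3,4,5,7,8}: no change => not a revision
Constraint 2 (U < W) on D(U)={3,5,6,7,8} D(W)={2,3,4,5,7,8}: U {3,5,6,7,8}->{3,5,6,7}; W {2,3,4,5,7,8}->{4,5,7,8} => REVISION
Constraint 3 (W + U = Z) on D(W)={4,5,7,8} D(U)={3,5,6,7} D(Z)={2,4,5,7}: W {4,5,7,8}->{4}; U {3,5,6,7}->{3}; Z {2,4,5,7}->{7} => REVISION
Constraint 4 (V < U) on D(V)={1,4,5} D(U)={3}: V {1,4,5}->{1} => REVISION
Total revisions = 3

Answer: 3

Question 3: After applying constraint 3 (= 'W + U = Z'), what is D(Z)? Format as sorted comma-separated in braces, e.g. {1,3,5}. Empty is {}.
Constraint 1 (V != W) on D(V)={1,4,5} D(W)={2,3,4,5,7,8}: no change
Constraint 2 (U < W) on D(U)={3,5,6,7,8} D(W)={2,3,4,5,7,8}: U {3,5,6,7,8}->{3,5,6,7}; W {2,3,4,5,7,8}->{4,5,7,8}
Constraint 3 (W + U = Z) on D(W)={4,5,7,8} D(U)={3,5,6,7} D(Z)={2,4,5,7}: W {4,5,7,8}->{4}; U {3,5,6,7}->{3}; Z {2,4,5,7}->{7}
So after constraint 3: D(Z) = {7}

Answer: {7}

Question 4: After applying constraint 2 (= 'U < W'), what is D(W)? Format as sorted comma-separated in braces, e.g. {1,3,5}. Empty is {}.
Constraint 1 (V != W) on D(V)={1,4,5} D(W)={2,3,4,5,7,8}: no change
Constraint 2 (U < W) on D(U)={3,5,6,7,8} D(W)={2,3,4,5,7,8}: U {3,5,6,7,8}->{3,5,6,7}; W {2,3,4,5,7,8}->{4,5,7,8}
So after constraint 2: D(W) = {4,5,7,8}

Answer: {4,5,7,8}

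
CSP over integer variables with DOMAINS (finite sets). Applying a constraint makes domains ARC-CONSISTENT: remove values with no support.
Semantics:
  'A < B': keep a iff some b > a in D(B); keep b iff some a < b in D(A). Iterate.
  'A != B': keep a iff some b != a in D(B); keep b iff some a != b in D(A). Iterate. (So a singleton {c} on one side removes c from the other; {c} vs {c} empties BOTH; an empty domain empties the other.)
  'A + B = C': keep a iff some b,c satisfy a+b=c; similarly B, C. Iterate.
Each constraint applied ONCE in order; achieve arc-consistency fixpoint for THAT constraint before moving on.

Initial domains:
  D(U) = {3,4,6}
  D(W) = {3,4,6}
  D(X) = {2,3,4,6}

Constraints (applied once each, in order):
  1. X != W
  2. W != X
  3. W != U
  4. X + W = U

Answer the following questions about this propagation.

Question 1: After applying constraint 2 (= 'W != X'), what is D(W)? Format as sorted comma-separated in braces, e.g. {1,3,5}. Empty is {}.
Constraint 1 (X != W) on D(X)={2,3,4,6} D(W)={3,4,6}: no change
Constraint 2 (W != X) on D(W)={3,4,6} D(X)={2,3,4,6}: no change
So after constraint 2: D(W) = {3,4,6}

Answer: {3,4,6}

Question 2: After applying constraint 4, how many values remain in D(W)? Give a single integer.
Answer: 2

Derivation:
Constraint 1 (X != W) on D(X)={2,3,4,6} D(W)={3,4,6}: no change
Constraint 2 (W != X) on D(W)={3,4,6} D(X)={2,3,4,6}: no change
Constraint 3 (W != U) on D(W)={3,4,6} D(U)={3,4,6}: no change
Constraint 4 (X + W = U) on D(X)={2,3,4,6} D(W)={3,4,6} D(U)={3,4,6}: X {2,3,4,6}->{2,3}; W {3,4,6}->{3,4}; U {3,4,6}->{6}
So after constraint 4: D(W)={3,4}, size = 2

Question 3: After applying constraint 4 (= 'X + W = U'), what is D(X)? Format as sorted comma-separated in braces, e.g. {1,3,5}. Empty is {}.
Answer: {2,3}

Derivation:
Constraint 1 (X != W) on D(X)={2,3,4,6} D(W)={3,4,6}: no change
Constraint 2 (W != X) on D(W)={3,4,6} D(X)={2,3,4,6}: no change
Constraint 3 (W != U) on D(W)={3,4,6} D(U)={3,4,6}: no change
Constraint 4 (X + W = U) on D(X)={2,3,4,6} D(W)={3,4,6} D(U)={3,4,6}: X {2,3,4,6}->{2,3}; W {3,4,6}->{3,4}; U {3,4,6}->{6}
So after constraint 4: D(X) = {2,3}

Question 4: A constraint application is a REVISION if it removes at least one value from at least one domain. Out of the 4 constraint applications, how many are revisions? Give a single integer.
Constraint 1 (X != W) on D(X)={2,3,4,6} D(W)={3,4,6}: no change => not a revision
Constraint 2 (W != X) on D(W)={3,4,6} D(X)={2,3,4,6}: no change => not a revision
Constraint 3 (W != U) on D(W)={3,4,6} D(U)={3,4,6}: no change => not a revision
Constraint 4 (X + W = U) on D(X)={2,3,4,6} D(W)={3,4,6} D(U)={3,4,6}: X {2,3,4,6}->{2,3}; W {3,4,6}->{3,4}; U {3,4,6}->{6} => REVISION
Total revisions = 1

Answer: 1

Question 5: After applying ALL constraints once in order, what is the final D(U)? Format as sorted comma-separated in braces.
Answer: {6}

Derivation:
Constraint 1 (X != W) on D(X)={2,3,4,6} D(W)={3,4,6}: no change
Constraint 2 (W != X) on D(W)={3,4,6} D(X)={2,3,4,6}: no change
Constraint 3 (W != U) on D(W)={3,4,6} D(U)={3,4,6}: no change
Constraint 4 (X + W = U) on D(X)={2,3,4,6} D(W)={3,4,6} D(U)={3,4,6}: X {2,3,4,6}->{2,3}; W {3,4,6}->{3,4}; U {3,4,6}->{6}
So after all 4 constraints: D(U) = {6}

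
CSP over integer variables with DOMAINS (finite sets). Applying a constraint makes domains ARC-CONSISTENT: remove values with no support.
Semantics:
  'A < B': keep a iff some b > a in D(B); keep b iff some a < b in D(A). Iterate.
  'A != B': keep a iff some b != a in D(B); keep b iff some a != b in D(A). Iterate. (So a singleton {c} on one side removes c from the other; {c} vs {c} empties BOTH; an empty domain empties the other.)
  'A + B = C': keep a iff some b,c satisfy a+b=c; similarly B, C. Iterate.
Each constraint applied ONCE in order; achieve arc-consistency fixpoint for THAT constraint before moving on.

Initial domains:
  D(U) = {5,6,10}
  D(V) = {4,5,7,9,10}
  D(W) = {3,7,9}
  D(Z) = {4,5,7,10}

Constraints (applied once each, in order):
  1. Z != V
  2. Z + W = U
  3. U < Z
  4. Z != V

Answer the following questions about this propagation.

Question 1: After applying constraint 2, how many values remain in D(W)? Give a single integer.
Constraint 1 (Z != V) on D(Z)={4,5,7,10} D(V)={4,5,7,9,10}: no change
Constraint 2 (Z + W = U) on D(Z)={4,5,7,10} D(W)={3,7,9} D(U)={5,6,10}: Z {4,5,7,10}->{7}; W {3,7,9}->{3}; U {5,6,10}->{10}
So after constraint 2: D(W)={3}, size = 1

Answer: 1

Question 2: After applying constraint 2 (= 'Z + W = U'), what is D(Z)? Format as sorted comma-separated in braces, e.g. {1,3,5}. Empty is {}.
Constraint 1 (Z != V) on D(Z)={4,5,7,10} D(V)={4,5,7,9,10}: no change
Constraint 2 (Z + W = U) on D(Z)={4,5,7,10} D(W)={3,7,9} D(U)={5,6,10}: Z {4,5,7,10}->{7}; W {3,7,9}->{3}; U {5,6,10}->{10}
So after constraint 2: D(Z) = {7}

Answer: {7}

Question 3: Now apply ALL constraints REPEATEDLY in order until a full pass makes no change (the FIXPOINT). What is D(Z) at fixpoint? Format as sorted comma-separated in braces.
pass 0 (initial): D(Z)={4,5,7,10}
pass 1: U {5,6,10}->{}; V {4,5,7,9,10}->{}; W {3,7,9}->{3}; Z {4,5,7,10}->{}
pass 2: W {3}->{}
pass 3: no change
Fixpoint after 3 passes: D(Z) = {}

Answer: {}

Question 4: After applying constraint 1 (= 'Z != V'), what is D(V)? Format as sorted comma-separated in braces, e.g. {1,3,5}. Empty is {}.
Answer: {4,5,7,9,10}

Derivation:
Constraint 1 (Z != V) on D(Z)={4,5,7,10} D(V)={4,5,7,9,10}: no change
So after constraint 1: D(V) = {4,5,7,9,10}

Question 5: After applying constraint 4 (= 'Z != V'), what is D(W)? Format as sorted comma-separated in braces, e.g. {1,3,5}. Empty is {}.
Answer: {3}

Derivation:
Constraint 1 (Z != V) on D(Z)={4,5,7,10} D(V)={4,5,7,9,10}: no change
Constraint 2 (Z + W = U) on D(Z)={4,5,7,10} D(W)={3,7,9} D(U)={5,6,10}: Z {4,5,7,10}->{7}; W {3,7,9}->{3}; U {5,6,10}->{10}
Constraint 3 (U < Z) on D(U)={10} D(Z)={7}: U {10}->{}; Z {7}->{}
Constraint 4 (Z != V) on D(Z)={} D(V)={4,5,7,9,10}: V {4,5,7,9,10}->{}
So after constraint 4: D(W) = {3}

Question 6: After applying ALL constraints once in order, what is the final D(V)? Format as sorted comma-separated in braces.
Answer: {}

Derivation:
Constraint 1 (Z != V) on D(Z)={4,5,7,10} D(V)={4,5,7,9,10}: no change
Constraint 2 (Z + W = U) on D(Z)={4,5,7,10} D(W)={3,7,9} D(U)={5,6,10}: Z {4,5,7,10}->{7}; W {3,7,9}->{3}; U {5,6,10}->{10}
Constraint 3 (U < Z) on D(U)={10} D(Z)={7}: U {10}->{}; Z {7}->{}
Constraint 4 (Z != V) on D(Z)={} D(V)={4,5,7,9,10}: V {4,5,7,9,10}->{}
So after all 4 constraints: D(V) = {}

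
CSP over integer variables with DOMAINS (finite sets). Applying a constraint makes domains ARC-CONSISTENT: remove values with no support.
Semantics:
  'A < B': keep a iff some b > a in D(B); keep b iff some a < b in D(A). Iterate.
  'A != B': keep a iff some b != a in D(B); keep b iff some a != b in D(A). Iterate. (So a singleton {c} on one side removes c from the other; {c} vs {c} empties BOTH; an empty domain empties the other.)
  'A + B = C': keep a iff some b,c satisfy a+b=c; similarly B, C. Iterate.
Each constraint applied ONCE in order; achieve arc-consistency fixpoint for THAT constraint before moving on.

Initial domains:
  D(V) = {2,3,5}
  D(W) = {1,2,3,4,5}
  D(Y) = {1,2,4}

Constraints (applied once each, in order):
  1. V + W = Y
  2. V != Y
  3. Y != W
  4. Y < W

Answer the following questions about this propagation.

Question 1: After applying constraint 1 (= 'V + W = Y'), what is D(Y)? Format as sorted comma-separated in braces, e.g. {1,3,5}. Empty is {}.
Answer: {4}

Derivation:
Constraint 1 (V + W = Y) on D(V)={2,3,5} D(W)={1,2,3,4,5} D(Y)={1,2,4}: V {2,3,5}->{2,3}; W {1,2,3,4,5}->{1,2}; Y {1,2,4}->{4}
So after constraint 1: D(Y) = {4}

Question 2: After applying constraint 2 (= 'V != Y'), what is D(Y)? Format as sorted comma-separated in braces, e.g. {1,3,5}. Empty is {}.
Answer: {4}

Derivation:
Constraint 1 (V + W = Y) on D(V)={2,3,5} D(W)={1,2,3,4,5} D(Y)={1,2,4}: V {2,3,5}->{2,3}; W {1,2,3,4,5}->{1,2}; Y {1,2,4}->{4}
Constraint 2 (V != Y) on D(V)={2,3} D(Y)={4}: no change
So after constraint 2: D(Y) = {4}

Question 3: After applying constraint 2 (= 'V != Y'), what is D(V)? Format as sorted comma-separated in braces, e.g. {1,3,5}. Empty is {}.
Constraint 1 (V + W = Y) on D(V)={2,3,5} D(W)={1,2,3,4,5} D(Y)={1,2,4}: V {2,3,5}->{2,3}; W {1,2,3,4,5}->{1,2}; Y {1,2,4}->{4}
Constraint 2 (V != Y) on D(V)={2,3} D(Y)={4}: no change
So after constraint 2: D(V) = {2,3}

Answer: {2,3}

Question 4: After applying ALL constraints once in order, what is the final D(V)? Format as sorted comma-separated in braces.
Constraint 1 (V + W = Y) on D(V)={2,3,5} D(W)={1,2,3,4,5} D(Y)={1,2,4}: V {2,3,5}->{2,3}; W {1,2,3,4,5}->{1,2}; Y {1,2,4}->{4}
Constraint 2 (V != Y) on D(V)={2,3} D(Y)={4}: no change
Constraint 3 (Y != W) on D(Y)={4} D(W)={1,2}: no change
Constraint 4 (Y < W) on D(Y)={4} D(W)={1,2}: Y {4}->{}; W {1,2}->{}
So after all 4 constraints: D(V) = {2,3}

Answer: {2,3}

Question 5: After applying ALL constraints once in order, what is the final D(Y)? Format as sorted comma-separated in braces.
Answer: {}

Derivation:
Constraint 1 (V + W = Y) on D(V)={2,3,5} D(W)={1,2,3,4,5} D(Y)={1,2,4}: V {2,3,5}->{2,3}; W {1,2,3,4,5}->{1,2}; Y {1,2,4}->{4}
Constraint 2 (V != Y) on D(V)={2,3} D(Y)={4}: no change
Constraint 3 (Y != W) on D(Y)={4} D(W)={1,2}: no change
Constraint 4 (Y < W) on D(Y)={4} D(W)={1,2}: Y {4}->{}; W {1,2}->{}
So after all 4 constraints: D(Y) = {}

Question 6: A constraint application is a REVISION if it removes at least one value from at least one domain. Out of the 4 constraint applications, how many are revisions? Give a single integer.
Constraint 1 (V + W = Y) on D(V)={2,3,5} D(W)={1,2,3,4,5} D(Y)={1,2,4}: V {2,3,5}->{2,3}; W {1,2,3,4,5}->{1,2}; Y {1,2,4}->{4} => REVISION
Constraint 2 (V != Y) on D(V)={2,3} D(Y)={4}: no change => not a revision
Constraint 3 (Y != W) on D(Y)={4} D(W)={1,2}: no change => not a revision
Constraint 4 (Y < W) on D(Y)={4} D(W)={1,2}: Y {4}->{}; W {1,2}->{} => REVISION
Total revisions = 2

Answer: 2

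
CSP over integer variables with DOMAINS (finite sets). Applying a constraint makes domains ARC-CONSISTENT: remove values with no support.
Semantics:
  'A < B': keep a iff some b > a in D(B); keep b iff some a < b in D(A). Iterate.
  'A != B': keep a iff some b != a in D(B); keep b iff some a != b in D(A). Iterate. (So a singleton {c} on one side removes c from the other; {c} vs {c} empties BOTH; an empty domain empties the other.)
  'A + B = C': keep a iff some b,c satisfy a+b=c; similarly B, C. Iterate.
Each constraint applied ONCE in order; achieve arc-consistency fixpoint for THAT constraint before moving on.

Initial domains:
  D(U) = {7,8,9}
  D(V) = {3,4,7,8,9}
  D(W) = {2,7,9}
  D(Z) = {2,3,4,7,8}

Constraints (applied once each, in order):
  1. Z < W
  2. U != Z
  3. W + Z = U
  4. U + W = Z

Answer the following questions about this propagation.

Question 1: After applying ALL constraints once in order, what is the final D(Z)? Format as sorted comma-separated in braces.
Answer: {}

Derivation:
Constraint 1 (Z < W) on D(Z)={2,3,4,7,8} D(W)={2,7,9}: W {2,7,9}->{7,9}
Constraint 2 (U != Z) on D(U)={7,8,9} D(Z)={2,3,4,7,8}: no change
Constraint 3 (W + Z = U) on D(W)={7,9} D(Z)={2,3,4,7,8} D(U)={7,8,9}: W {7,9}->{7}; Z {2,3,4,7,8}->{2}; U {7,8,9}->{9}
Constraint 4 (U + W = Z) on D(U)={9} D(W)={7} D(Z)={2}: U {9}->{}; W {7}->{}; Z {2}->{}
So after all 4 constraints: D(Z) = {}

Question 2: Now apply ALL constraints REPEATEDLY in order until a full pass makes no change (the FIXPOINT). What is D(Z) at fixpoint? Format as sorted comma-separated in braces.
Answer: {}

Derivation:
pass 0 (initial): D(Z)={2,3,4,7,8}
pass 1: U {7,8,9}->{}; W {2,7,9}->{}; Z {2,3,4,7,8}->{}
pass 2: no change
Fixpoint after 2 passes: D(Z) = {}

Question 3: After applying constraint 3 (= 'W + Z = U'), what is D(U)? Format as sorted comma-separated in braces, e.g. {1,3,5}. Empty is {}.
Answer: {9}

Derivation:
Constraint 1 (Z < W) on D(Z)={2,3,4,7,8} D(W)={2,7,9}: W {2,7,9}->{7,9}
Constraint 2 (U != Z) on D(U)={7,8,9} D(Z)={2,3,4,7,8}: no change
Constraint 3 (W + Z = U) on D(W)={7,9} D(Z)={2,3,4,7,8} D(U)={7,8,9}: W {7,9}->{7}; Z {2,3,4,7,8}->{2}; U {7,8,9}->{9}
So after constraint 3: D(U) = {9}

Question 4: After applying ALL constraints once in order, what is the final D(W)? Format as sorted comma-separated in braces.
Constraint 1 (Z < W) on D(Z)={2,3,4,7,8} D(W)={2,7,9}: W {2,7,9}->{7,9}
Constraint 2 (U != Z) on D(U)={7,8,9} D(Z)={2,3,4,7,8}: no change
Constraint 3 (W + Z = U) on D(W)={7,9} D(Z)={2,3,4,7,8} D(U)={7,8,9}: W {7,9}->{7}; Z {2,3,4,7,8}->{2}; U {7,8,9}->{9}
Constraint 4 (U + W = Z) on D(U)={9} D(W)={7} D(Z)={2}: U {9}->{}; W {7}->{}; Z {2}->{}
So after all 4 constraints: D(W) = {}

Answer: {}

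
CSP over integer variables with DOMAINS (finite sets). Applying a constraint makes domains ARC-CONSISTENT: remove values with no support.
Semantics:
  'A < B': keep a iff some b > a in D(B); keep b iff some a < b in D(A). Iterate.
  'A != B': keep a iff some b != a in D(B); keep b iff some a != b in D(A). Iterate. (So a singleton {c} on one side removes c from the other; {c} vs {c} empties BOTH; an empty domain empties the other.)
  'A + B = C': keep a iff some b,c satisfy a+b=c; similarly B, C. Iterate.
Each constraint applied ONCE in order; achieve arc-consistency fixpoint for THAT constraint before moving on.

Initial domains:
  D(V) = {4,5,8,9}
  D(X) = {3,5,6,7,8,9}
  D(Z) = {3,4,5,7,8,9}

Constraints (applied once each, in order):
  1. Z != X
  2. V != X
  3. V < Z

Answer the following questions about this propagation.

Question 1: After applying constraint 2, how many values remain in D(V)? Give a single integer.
Answer: 4

Derivation:
Constraint 1 (Z != X) on D(Z)={3,4,5,7,8,9} D(X)={3,5,6,7,8,9}: no change
Constraint 2 (V != X) on D(V)={4,5,8,9} D(X)={3,5,6,7,8,9}: no change
So after constraint 2: D(V)={4,5,8,9}, size = 4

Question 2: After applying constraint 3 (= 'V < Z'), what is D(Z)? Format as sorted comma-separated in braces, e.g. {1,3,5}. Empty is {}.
Constraint 1 (Z != X) on D(Z)={3,4,5,7,8,9} D(X)={3,5,6,7,8,9}: no change
Constraint 2 (V != X) on D(V)={4,5,8,9} D(X)={3,5,6,7,8,9}: no change
Constraint 3 (V < Z) on D(V)={4,5,8,9} D(Z)={3,4,5,7,8,9}: V {4,5,8,9}->{4,5,8}; Z {3,4,5,7,8,9}->{5,7,8,9}
So after constraint 3: D(Z) = {5,7,8,9}

Answer: {5,7,8,9}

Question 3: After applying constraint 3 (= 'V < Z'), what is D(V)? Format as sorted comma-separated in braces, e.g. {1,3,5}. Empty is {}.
Constraint 1 (Z != X) on D(Z)={3,4,5,7,8,9} D(X)={3,5,6,7,8,9}: no change
Constraint 2 (V != X) on D(V)={4,5,8,9} D(X)={3,5,6,7,8,9}: no change
Constraint 3 (V < Z) on D(V)={4,5,8,9} D(Z)={3,4,5,7,8,9}: V {4,5,8,9}->{4,5,8}; Z {3,4,5,7,8,9}->{5,7,8,9}
So after constraint 3: D(V) = {4,5,8}

Answer: {4,5,8}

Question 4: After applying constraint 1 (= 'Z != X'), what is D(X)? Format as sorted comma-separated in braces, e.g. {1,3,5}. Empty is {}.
Answer: {3,5,6,7,8,9}

Derivation:
Constraint 1 (Z != X) on D(Z)={3,4,5,7,8,9} D(X)={3,5,6,7,8,9}: no change
So after constraint 1: D(X) = {3,5,6,7,8,9}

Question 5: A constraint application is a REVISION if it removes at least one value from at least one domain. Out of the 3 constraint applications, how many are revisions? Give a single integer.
Answer: 1

Derivation:
Constraint 1 (Z != X) on D(Z)={3,4,5,7,8,9} D(X)={3,5,6,7,8,9}: no change => not a revision
Constraint 2 (V != X) on D(V)={4,5,8,9} D(X)={3,5,6,7,8,9}: no change => not a revision
Constraint 3 (V < Z) on D(V)={4,5,8,9} D(Z)={3,4,5,7,8,9}: V {4,5,8,9}->{4,5,8}; Z {3,4,5,7,8,9}->{5,7,8,9} => REVISION
Total revisions = 1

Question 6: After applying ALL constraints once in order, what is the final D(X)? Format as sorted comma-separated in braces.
Answer: {3,5,6,7,8,9}

Derivation:
Constraint 1 (Z != X) on D(Z)={3,4,5,7,8,9} D(X)={3,5,6,7,8,9}: no change
Constraint 2 (V != X) on D(V)={4,5,8,9} D(X)={3,5,6,7,8,9}: no change
Constraint 3 (V < Z) on D(V)={4,5,8,9} D(Z)={3,4,5,7,8,9}: V {4,5,8,9}->{4,5,8}; Z {3,4,5,7,8,9}->{5,7,8,9}
So after all 3 constraints: D(X) = {3,5,6,7,8,9}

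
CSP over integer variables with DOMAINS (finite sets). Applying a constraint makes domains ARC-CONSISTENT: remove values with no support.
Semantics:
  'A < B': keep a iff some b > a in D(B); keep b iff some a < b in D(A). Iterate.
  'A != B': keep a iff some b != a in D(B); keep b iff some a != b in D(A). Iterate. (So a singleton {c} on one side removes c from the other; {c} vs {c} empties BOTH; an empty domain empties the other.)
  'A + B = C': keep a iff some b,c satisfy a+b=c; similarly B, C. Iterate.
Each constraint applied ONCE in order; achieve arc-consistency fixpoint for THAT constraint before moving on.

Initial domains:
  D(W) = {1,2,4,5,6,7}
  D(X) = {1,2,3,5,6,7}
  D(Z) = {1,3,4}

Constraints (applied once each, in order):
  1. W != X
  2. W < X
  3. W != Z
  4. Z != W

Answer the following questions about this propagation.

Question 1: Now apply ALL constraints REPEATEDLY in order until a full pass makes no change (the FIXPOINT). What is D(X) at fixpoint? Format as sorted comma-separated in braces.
pass 0 (initial): D(X)={1,2,3,5,6,7}
pass 1: W {1,2,4,5,6,7}->{1,2,4,5,6}; X {1,2,3,5,6,7}->{2,3,5,6,7}
pass 2: no change
Fixpoint after 2 passes: D(X) = {2,3,5,6,7}

Answer: {2,3,5,6,7}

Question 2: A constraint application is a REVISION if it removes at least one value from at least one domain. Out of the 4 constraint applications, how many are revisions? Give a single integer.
Constraint 1 (W != X) on D(W)={1,2,4,5,6,7} D(X)={1,2,3,5,6,7}: no change => not a revision
Constraint 2 (W < X) on D(W)={1,2,4,5,6,7} D(X)={1,2,3,5,6,7}: W {1,2,4,5,6,7}->{1,2,4,5,6}; X {1,2,3,5,6,7}->{2,3,5,6,7} => REVISION
Constraint 3 (W != Z) on D(W)={1,2,4,5,6} D(Z)={1,3,4}: no change => not a revision
Constraint 4 (Z != W) on D(Z)={1,3,4} D(W)={1,2,4,5,6}: no change => not a revision
Total revisions = 1

Answer: 1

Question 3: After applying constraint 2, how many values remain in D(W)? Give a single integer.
Answer: 5

Derivation:
Constraint 1 (W != X) on D(W)={1,2,4,5,6,7} D(X)={1,2,3,5,6,7}: no change
Constraint 2 (W < X) on D(W)={1,2,4,5,6,7} D(X)={1,2,3,5,6,7}: W {1,2,4,5,6,7}->{1,2,4,5,6}; X {1,2,3,5,6,7}->{2,3,5,6,7}
So after constraint 2: D(W)={1,2,4,5,6}, size = 5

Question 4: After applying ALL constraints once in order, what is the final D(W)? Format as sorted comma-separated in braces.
Constraint 1 (W != X) on D(W)={1,2,4,5,6,7} D(X)={1,2,3,5,6,7}: no change
Constraint 2 (W < X) on D(W)={1,2,4,5,6,7} D(X)={1,2,3,5,6,7}: W {1,2,4,5,6,7}->{1,2,4,5,6}; X {1,2,3,5,6,7}->{2,3,5,6,7}
Constraint 3 (W != Z) on D(W)={1,2,4,5,6} D(Z)={1,3,4}: no change
Constraint 4 (Z != W) on D(Z)={1,3,4} D(W)={1,2,4,5,6}: no change
So after all 4 constraints: D(W) = {1,2,4,5,6}

Answer: {1,2,4,5,6}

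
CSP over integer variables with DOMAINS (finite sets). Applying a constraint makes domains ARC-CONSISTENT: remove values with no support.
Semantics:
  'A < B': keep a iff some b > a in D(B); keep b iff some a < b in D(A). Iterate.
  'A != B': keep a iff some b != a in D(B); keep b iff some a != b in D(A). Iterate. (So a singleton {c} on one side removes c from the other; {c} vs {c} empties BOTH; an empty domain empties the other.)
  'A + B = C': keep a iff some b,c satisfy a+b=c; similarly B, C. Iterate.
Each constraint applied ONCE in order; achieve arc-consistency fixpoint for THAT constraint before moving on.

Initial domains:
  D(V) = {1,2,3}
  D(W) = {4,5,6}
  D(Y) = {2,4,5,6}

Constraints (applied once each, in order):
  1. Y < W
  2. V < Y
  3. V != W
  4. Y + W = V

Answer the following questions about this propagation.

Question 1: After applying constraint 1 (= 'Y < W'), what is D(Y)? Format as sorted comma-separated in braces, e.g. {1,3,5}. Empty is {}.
Answer: {2,4,5}

Derivation:
Constraint 1 (Y < W) on D(Y)={2,4,5,6} D(W)={4,5,6}: Y {2,4,5,6}->{2,4,5}
So after constraint 1: D(Y) = {2,4,5}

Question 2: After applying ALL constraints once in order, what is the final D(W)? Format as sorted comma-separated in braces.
Constraint 1 (Y < W) on D(Y)={2,4,5,6} D(W)={4,5,6}: Y {2,4,5,6}->{2,4,5}
Constraint 2 (V < Y) on D(V)={1,2,3} D(Y)={2,4,5}: no change
Constraint 3 (V != W) on D(V)={1,2,3} D(W)={4,5,6}: no change
Constraint 4 (Y + W = V) on D(Y)={2,4,5} D(W)={4,5,6} D(V)={1,2,3}: Y {2,4,5}->{}; W {4,5,6}->{}; V {1,2,3}->{}
So after all 4 constraints: D(W) = {}

Answer: {}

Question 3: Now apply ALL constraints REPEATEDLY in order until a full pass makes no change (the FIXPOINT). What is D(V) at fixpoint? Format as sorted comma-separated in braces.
pass 0 (initial): D(V)={1,2,3}
pass 1: V {1,2,3}->{}; W {4,5,6}->{}; Y {2,4,5,6}->{}
pass 2: no change
Fixpoint after 2 passes: D(V) = {}

Answer: {}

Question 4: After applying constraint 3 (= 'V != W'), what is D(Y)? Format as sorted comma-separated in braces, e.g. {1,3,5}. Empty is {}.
Constraint 1 (Y < W) on D(Y)={2,4,5,6} D(W)={4,5,6}: Y {2,4,5,6}->{2,4,5}
Constraint 2 (V < Y) on D(V)={1,2,3} D(Y)={2,4,5}: no change
Constraint 3 (V != W) on D(V)={1,2,3} D(W)={4,5,6}: no change
So after constraint 3: D(Y) = {2,4,5}

Answer: {2,4,5}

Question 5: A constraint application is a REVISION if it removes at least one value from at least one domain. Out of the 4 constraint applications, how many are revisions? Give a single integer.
Answer: 2

Derivation:
Constraint 1 (Y < W) on D(Y)={2,4,5,6} D(W)={4,5,6}: Y {2,4,5,6}->{2,4,5} => REVISION
Constraint 2 (V < Y) on D(V)={1,2,3} D(Y)={2,4,5}: no change => not a revision
Constraint 3 (V != W) on D(V)={1,2,3} D(W)={4,5,6}: no change => not a revision
Constraint 4 (Y + W = V) on D(Y)={2,4,5} D(W)={4,5,6} D(V)={1,2,3}: Y {2,4,5}->{}; W {4,5,6}->{}; V {1,2,3}->{} => REVISION
Total revisions = 2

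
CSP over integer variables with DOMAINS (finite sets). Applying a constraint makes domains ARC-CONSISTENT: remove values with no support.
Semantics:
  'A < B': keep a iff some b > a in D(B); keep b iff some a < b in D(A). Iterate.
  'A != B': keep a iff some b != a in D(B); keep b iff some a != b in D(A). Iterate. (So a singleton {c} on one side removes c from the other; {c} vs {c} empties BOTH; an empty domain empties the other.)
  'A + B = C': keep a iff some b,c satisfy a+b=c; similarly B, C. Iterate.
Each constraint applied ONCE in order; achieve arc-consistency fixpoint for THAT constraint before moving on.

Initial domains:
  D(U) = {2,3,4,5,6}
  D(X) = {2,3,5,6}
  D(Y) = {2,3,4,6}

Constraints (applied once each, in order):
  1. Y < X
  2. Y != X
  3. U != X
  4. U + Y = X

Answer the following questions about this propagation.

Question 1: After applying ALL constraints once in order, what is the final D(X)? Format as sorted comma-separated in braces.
Answer: {5,6}

Derivation:
Constraint 1 (Y < X) on D(Y)={2,3,4,6} D(X)={2,3,5,6}: Y {2,3,4,6}->{2,3,4}; X {2,3,5,6}->{3,5,6}
Constraint 2 (Y != X) on D(Y)={2,3,4} D(X)={3,5,6}: no change
Constraint 3 (U != X) on D(U)={2,3,4,5,6} D(X)={3,5,6}: no change
Constraint 4 (U + Y = X) on D(U)={2,3,4,5,6} D(Y)={2,3,4} D(X)={3,5,6}: U {2,3,4,5,6}->{2,3,4}; X {3,5,6}->{5,6}
So after all 4 constraints: D(X) = {5,6}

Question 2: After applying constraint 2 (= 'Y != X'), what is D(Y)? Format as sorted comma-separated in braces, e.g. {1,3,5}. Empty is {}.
Answer: {2,3,4}

Derivation:
Constraint 1 (Y < X) on D(Y)={2,3,4,6} D(X)={2,3,5,6}: Y {2,3,4,6}->{2,3,4}; X {2,3,5,6}->{3,5,6}
Constraint 2 (Y != X) on D(Y)={2,3,4} D(X)={3,5,6}: no change
So after constraint 2: D(Y) = {2,3,4}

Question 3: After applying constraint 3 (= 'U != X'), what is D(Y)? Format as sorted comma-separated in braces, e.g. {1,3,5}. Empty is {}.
Constraint 1 (Y < X) on D(Y)={2,3,4,6} D(X)={2,3,5,6}: Y {2,3,4,6}->{2,3,4}; X {2,3,5,6}->{3,5,6}
Constraint 2 (Y != X) on D(Y)={2,3,4} D(X)={3,5,6}: no change
Constraint 3 (U != X) on D(U)={2,3,4,5,6} D(X)={3,5,6}: no change
So after constraint 3: D(Y) = {2,3,4}

Answer: {2,3,4}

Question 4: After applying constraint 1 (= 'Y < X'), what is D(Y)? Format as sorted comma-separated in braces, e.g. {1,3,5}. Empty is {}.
Answer: {2,3,4}

Derivation:
Constraint 1 (Y < X) on D(Y)={2,3,4,6} D(X)={2,3,5,6}: Y {2,3,4,6}->{2,3,4}; X {2,3,5,6}->{3,5,6}
So after constraint 1: D(Y) = {2,3,4}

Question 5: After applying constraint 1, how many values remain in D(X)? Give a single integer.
Constraint 1 (Y < X) on D(Y)={2,3,4,6} D(X)={2,3,5,6}: Y {2,3,4,6}->{2,3,4}; X {2,3,5,6}->{3,5,6}
So after constraint 1: D(X)={3,5,6}, size = 3

Answer: 3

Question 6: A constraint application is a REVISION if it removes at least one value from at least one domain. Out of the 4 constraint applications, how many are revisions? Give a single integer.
Constraint 1 (Y < X) on D(Y)={2,3,4,6} D(X)={2,3,5,6}: Y {2,3,4,6}->{2,3,4}; X {2,3,5,6}->{3,5,6} => REVISION
Constraint 2 (Y != X) on D(Y)={2,3,4} D(X)={3,5,6}: no change => not a revision
Constraint 3 (U != X) on D(U)={2,3,4,5,6} D(X)={3,5,6}: no change => not a revision
Constraint 4 (U + Y = X) on D(U)={2,3,4,5,6} D(Y)={2,3,4} D(X)={3,5,6}: U {2,3,4,5,6}->{2,3,4}; X {3,5,6}->{5,6} => REVISION
Total revisions = 2

Answer: 2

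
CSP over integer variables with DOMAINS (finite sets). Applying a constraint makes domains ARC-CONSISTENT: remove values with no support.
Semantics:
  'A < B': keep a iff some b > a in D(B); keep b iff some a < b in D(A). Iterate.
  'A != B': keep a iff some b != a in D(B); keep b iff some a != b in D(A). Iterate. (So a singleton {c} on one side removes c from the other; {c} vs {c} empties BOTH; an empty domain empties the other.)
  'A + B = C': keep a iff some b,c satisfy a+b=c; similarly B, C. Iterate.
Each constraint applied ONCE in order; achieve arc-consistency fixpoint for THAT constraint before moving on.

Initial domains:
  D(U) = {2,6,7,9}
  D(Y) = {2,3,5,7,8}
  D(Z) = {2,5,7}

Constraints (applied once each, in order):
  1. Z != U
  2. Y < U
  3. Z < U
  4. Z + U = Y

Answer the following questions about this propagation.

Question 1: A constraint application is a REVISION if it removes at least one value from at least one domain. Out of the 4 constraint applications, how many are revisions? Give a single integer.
Answer: 2

Derivation:
Constraint 1 (Z != U) on D(Z)={2,5,7} D(U)={2,6,7,9}: no change => not a revision
Constraint 2 (Y < U) on D(Y)={2,3,5,7,8} D(U)={2,6,7,9}: U {2,6,7,9}->{6,7,9} => REVISION
Constraint 3 (Z < U) on D(Z)={2,5,7} D(U)={6,7,9}: no change => not a revision
Constraint 4 (Z + U = Y) on D(Z)={2,5,7} D(U)={6,7,9} D(Y)={2,3,5,7,8}: Z {2,5,7}->{2}; U {6,7,9}->{6}; Y {2,3,5,7,8}->{8} => REVISION
Total revisions = 2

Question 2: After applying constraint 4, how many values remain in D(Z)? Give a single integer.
Constraint 1 (Z != U) on D(Z)={2,5,7} D(U)={2,6,7,9}: no change
Constraint 2 (Y < U) on D(Y)={2,3,5,7,8} D(U)={2,6,7,9}: U {2,6,7,9}->{6,7,9}
Constraint 3 (Z < U) on D(Z)={2,5,7} D(U)={6,7,9}: no change
Constraint 4 (Z + U = Y) on D(Z)={2,5,7} D(U)={6,7,9} D(Y)={2,3,5,7,8}: Z {2,5,7}->{2}; U {6,7,9}->{6}; Y {2,3,5,7,8}->{8}
So after constraint 4: D(Z)={2}, size = 1

Answer: 1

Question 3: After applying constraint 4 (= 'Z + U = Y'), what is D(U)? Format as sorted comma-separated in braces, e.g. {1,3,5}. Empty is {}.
Constraint 1 (Z != U) on D(Z)={2,5,7} D(U)={2,6,7,9}: no change
Constraint 2 (Y < U) on D(Y)={2,3,5,7,8} D(U)={2,6,7,9}: U {2,6,7,9}->{6,7,9}
Constraint 3 (Z < U) on D(Z)={2,5,7} D(U)={6,7,9}: no change
Constraint 4 (Z + U = Y) on D(Z)={2,5,7} D(U)={6,7,9} D(Y)={2,3,5,7,8}: Z {2,5,7}->{2}; U {6,7,9}->{6}; Y {2,3,5,7,8}->{8}
So after constraint 4: D(U) = {6}

Answer: {6}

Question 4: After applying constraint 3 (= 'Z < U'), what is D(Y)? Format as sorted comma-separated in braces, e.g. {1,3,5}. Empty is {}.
Constraint 1 (Z != U) on D(Z)={2,5,7} D(U)={2,6,7,9}: no change
Constraint 2 (Y < U) on D(Y)={2,3,5,7,8} D(U)={2,6,7,9}: U {2,6,7,9}->{6,7,9}
Constraint 3 (Z < U) on D(Z)={2,5,7} D(U)={6,7,9}: no change
So after constraint 3: D(Y) = {2,3,5,7,8}

Answer: {2,3,5,7,8}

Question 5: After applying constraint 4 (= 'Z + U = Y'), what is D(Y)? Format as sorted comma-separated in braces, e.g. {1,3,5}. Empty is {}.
Constraint 1 (Z != U) on D(Z)={2,5,7} D(U)={2,6,7,9}: no change
Constraint 2 (Y < U) on D(Y)={2,3,5,7,8} D(U)={2,6,7,9}: U {2,6,7,9}->{6,7,9}
Constraint 3 (Z < U) on D(Z)={2,5,7} D(U)={6,7,9}: no change
Constraint 4 (Z + U = Y) on D(Z)={2,5,7} D(U)={6,7,9} D(Y)={2,3,5,7,8}: Z {2,5,7}->{2}; U {6,7,9}->{6}; Y {2,3,5,7,8}->{8}
So after constraint 4: D(Y) = {8}

Answer: {8}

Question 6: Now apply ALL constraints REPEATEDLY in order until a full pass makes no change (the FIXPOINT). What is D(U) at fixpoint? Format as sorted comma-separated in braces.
pass 0 (initial): D(U)={2,6,7,9}
pass 1: U {2,6,7,9}->{6}; Y {2,3,5,7,8}->{8}; Z {2,5,7}->{2}
pass 2: U {6}->{}; Y {8}->{}; Z {2}->{}
pass 3: no change
Fixpoint after 3 passes: D(U) = {}

Answer: {}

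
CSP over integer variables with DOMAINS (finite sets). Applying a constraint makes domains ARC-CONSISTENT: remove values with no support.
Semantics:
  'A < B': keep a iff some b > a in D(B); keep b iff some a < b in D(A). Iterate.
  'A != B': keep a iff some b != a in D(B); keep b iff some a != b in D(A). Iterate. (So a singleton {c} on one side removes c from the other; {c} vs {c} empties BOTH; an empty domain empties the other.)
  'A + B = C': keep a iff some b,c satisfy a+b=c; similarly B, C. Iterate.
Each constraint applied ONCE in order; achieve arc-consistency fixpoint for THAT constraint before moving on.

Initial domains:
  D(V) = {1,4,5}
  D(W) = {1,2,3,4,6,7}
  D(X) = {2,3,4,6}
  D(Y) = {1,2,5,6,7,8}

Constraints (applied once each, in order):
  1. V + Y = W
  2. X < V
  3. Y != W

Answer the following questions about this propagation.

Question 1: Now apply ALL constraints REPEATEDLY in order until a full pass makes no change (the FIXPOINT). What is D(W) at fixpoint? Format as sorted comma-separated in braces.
pass 0 (initial): D(W)={1,2,3,4,6,7}
pass 1: V {1,4,5}->{4,5}; W {1,2,3,4,6,7}->{2,3,6,7}; X {2,3,4,6}->{2,3,4}; Y {1,2,5,6,7,8}->{1,2,5,6}
pass 2: W {2,3,6,7}->{6,7}; Y {1,2,5,6}->{1,2}
pass 3: no change
Fixpoint after 3 passes: D(W) = {6,7}

Answer: {6,7}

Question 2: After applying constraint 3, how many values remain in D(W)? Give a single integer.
Answer: 4

Derivation:
Constraint 1 (V + Y = W) on D(V)={1,4,5} D(Y)={1,2,5,6,7,8} D(W)={1,2,3,4,6,7}: Y {1,2,5,6,7,8}->{1,2,5,6}; W {1,2,3,4,6,7}->{2,3,6,7}
Constraint 2 (X < V) on D(X)={2,3,4,6} D(V)={1,4,5}: X {2,3,4,6}->{2,3,4}; V {1,4,5}->{4,5}
Constraint 3 (Y != W) on D(Y)={1,2,5,6} D(W)={2,3,6,7}: no change
So after constraint 3: D(W)={2,3,6,7}, size = 4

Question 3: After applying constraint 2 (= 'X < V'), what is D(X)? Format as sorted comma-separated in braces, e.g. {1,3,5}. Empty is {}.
Answer: {2,3,4}

Derivation:
Constraint 1 (V + Y = W) on D(V)={1,4,5} D(Y)={1,2,5,6,7,8} D(W)={1,2,3,4,6,7}: Y {1,2,5,6,7,8}->{1,2,5,6}; W {1,2,3,4,6,7}->{2,3,6,7}
Constraint 2 (X < V) on D(X)={2,3,4,6} D(V)={1,4,5}: X {2,3,4,6}->{2,3,4}; V {1,4,5}->{4,5}
So after constraint 2: D(X) = {2,3,4}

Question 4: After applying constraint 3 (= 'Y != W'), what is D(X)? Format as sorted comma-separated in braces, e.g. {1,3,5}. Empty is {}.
Constraint 1 (V + Y = W) on D(V)={1,4,5} D(Y)={1,2,5,6,7,8} D(W)={1,2,3,4,6,7}: Y {1,2,5,6,7,8}->{1,2,5,6}; W {1,2,3,4,6,7}->{2,3,6,7}
Constraint 2 (X < V) on D(X)={2,3,4,6} D(V)={1,4,5}: X {2,3,4,6}->{2,3,4}; V {1,4,5}->{4,5}
Constraint 3 (Y != W) on D(Y)={1,2,5,6} D(W)={2,3,6,7}: no change
So after constraint 3: D(X) = {2,3,4}

Answer: {2,3,4}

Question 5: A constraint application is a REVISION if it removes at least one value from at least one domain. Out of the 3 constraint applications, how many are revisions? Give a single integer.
Answer: 2

Derivation:
Constraint 1 (V + Y = W) on D(V)={1,4,5} D(Y)={1,2,5,6,7,8} D(W)={1,2,3,4,6,7}: Y {1,2,5,6,7,8}->{1,2,5,6}; W {1,2,3,4,6,7}->{2,3,6,7} => REVISION
Constraint 2 (X < V) on D(X)={2,3,4,6} D(V)={1,4,5}: X {2,3,4,6}->{2,3,4}; V {1,4,5}->{4,5} => REVISION
Constraint 3 (Y != W) on D(Y)={1,2,5,6} D(W)={2,3,6,7}: no change => not a revision
Total revisions = 2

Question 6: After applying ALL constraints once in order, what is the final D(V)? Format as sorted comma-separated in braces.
Answer: {4,5}

Derivation:
Constraint 1 (V + Y = W) on D(V)={1,4,5} D(Y)={1,2,5,6,7,8} D(W)={1,2,3,4,6,7}: Y {1,2,5,6,7,8}->{1,2,5,6}; W {1,2,3,4,6,7}->{2,3,6,7}
Constraint 2 (X < V) on D(X)={2,3,4,6} D(V)={1,4,5}: X {2,3,4,6}->{2,3,4}; V {1,4,5}->{4,5}
Constraint 3 (Y != W) on D(Y)={1,2,5,6} D(W)={2,3,6,7}: no change
So after all 3 constraints: D(V) = {4,5}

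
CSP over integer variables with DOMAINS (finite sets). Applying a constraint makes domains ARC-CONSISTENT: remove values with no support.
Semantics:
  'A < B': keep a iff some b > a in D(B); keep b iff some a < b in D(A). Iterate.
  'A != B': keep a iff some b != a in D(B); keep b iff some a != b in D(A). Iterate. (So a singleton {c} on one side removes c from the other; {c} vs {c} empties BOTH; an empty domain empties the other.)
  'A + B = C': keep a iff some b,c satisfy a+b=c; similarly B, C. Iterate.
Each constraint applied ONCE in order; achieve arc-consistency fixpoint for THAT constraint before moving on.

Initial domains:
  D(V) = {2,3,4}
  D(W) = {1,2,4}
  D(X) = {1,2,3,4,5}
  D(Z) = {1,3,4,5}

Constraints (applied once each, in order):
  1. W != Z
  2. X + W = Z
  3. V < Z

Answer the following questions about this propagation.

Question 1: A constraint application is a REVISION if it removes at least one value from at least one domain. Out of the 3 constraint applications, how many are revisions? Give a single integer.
Answer: 1

Derivation:
Constraint 1 (W != Z) on D(W)={1,2,4} D(Z)={1,3,4,5}: no change => not a revision
Constraint 2 (X + W = Z) on D(X)={1,2,3,4,5} D(W)={1,2,4} D(Z)={1,3,4,5}: X {1,2,3,4,5}->{1,2,3,4}; Z {1,3,4,5}->{3,4,5} => REVISION
Constraint 3 (V < Z) on D(V)={2,3,4} D(Z)={3,4,5}: no change => not a revision
Total revisions = 1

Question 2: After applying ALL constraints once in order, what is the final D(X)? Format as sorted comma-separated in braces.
Answer: {1,2,3,4}

Derivation:
Constraint 1 (W != Z) on D(W)={1,2,4} D(Z)={1,3,4,5}: no change
Constraint 2 (X + W = Z) on D(X)={1,2,3,4,5} D(W)={1,2,4} D(Z)={1,3,4,5}: X {1,2,3,4,5}->{1,2,3,4}; Z {1,3,4,5}->{3,4,5}
Constraint 3 (V < Z) on D(V)={2,3,4} D(Z)={3,4,5}: no change
So after all 3 constraints: D(X) = {1,2,3,4}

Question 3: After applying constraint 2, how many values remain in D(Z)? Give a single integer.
Answer: 3

Derivation:
Constraint 1 (W != Z) on D(W)={1,2,4} D(Z)={1,3,4,5}: no change
Constraint 2 (X + W = Z) on D(X)={1,2,3,4,5} D(W)={1,2,4} D(Z)={1,3,4,5}: X {1,2,3,4,5}->{1,2,3,4}; Z {1,3,4,5}->{3,4,5}
So after constraint 2: D(Z)={3,4,5}, size = 3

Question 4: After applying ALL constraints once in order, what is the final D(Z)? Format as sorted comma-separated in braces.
Answer: {3,4,5}

Derivation:
Constraint 1 (W != Z) on D(W)={1,2,4} D(Z)={1,3,4,5}: no change
Constraint 2 (X + W = Z) on D(X)={1,2,3,4,5} D(W)={1,2,4} D(Z)={1,3,4,5}: X {1,2,3,4,5}->{1,2,3,4}; Z {1,3,4,5}->{3,4,5}
Constraint 3 (V < Z) on D(V)={2,3,4} D(Z)={3,4,5}: no change
So after all 3 constraints: D(Z) = {3,4,5}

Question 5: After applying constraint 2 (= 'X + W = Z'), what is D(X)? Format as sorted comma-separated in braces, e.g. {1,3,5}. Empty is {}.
Answer: {1,2,3,4}

Derivation:
Constraint 1 (W != Z) on D(W)={1,2,4} D(Z)={1,3,4,5}: no change
Constraint 2 (X + W = Z) on D(X)={1,2,3,4,5} D(W)={1,2,4} D(Z)={1,3,4,5}: X {1,2,3,4,5}->{1,2,3,4}; Z {1,3,4,5}->{3,4,5}
So after constraint 2: D(X) = {1,2,3,4}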